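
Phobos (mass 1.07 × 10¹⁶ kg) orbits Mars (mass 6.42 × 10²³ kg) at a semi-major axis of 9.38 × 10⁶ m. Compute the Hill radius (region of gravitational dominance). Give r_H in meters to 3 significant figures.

1.66 × 10⁴ m

r_H ≈ a (m/3M)^(1/3)
    = (9.38 × 10⁶) × (1.07 × 10¹⁶ / (3 × 6.42 × 10²³))^(1/3)
    = 1.66 × 10⁴ m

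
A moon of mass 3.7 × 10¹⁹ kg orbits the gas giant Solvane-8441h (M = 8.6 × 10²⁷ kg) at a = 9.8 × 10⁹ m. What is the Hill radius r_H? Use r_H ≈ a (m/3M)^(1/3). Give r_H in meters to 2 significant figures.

1.1 × 10⁷ m

r_H ≈ a (m/3M)^(1/3)
    = (9.8 × 10⁹) × (3.7 × 10¹⁹ / (3 × 8.6 × 10²⁷))^(1/3)
    = 1.1 × 10⁷ m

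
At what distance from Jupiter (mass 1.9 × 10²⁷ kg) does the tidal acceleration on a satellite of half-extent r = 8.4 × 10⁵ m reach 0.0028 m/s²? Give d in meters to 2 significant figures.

4.2 × 10⁸ m

2GMr/d³ = a_tidal  ⇒  d = (2GMr / a_tidal)^(1/3)
d = (2 × 6.674×10⁻¹¹ × (1.9 × 10²⁷) × (8.4 × 10⁵) / (0.0028))^(1/3)
  = 4.2 × 10⁸ m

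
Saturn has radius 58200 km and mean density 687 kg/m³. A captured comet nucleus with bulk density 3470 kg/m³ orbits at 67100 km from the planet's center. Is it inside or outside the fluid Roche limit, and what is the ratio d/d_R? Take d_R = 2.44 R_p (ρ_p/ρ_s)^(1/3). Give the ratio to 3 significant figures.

inside; d/d_R ≈ 0.811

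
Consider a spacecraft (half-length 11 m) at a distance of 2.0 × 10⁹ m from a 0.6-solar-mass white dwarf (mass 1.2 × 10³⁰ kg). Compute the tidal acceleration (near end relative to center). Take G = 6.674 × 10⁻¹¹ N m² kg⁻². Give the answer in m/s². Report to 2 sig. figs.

2.2 × 10⁻⁷ m/s²

Δg = 2GMr/d³
   = 2 × (6.674 × 10⁻¹¹) × (1.2 × 10³⁰) × (11) / (2.0 × 10⁹)³
   = 2.2 × 10⁻⁷ m/s²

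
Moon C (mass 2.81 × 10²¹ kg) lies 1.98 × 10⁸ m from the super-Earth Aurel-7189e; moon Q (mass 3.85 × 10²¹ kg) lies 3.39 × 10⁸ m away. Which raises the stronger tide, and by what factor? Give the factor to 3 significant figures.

Tidal acceleration ∝ M/d³, so compare M/d³ for each.
Moon C: (2.81 × 10²¹) / (1.98 × 10⁸)³ = 3.620 × 10⁻⁴
Moon Q: (3.85 × 10²¹) / (3.39 × 10⁸)³ = 9.882 × 10⁻⁵
Ratio (larger/smaller) = 3.66

Moon C, by a factor of ≈ 3.66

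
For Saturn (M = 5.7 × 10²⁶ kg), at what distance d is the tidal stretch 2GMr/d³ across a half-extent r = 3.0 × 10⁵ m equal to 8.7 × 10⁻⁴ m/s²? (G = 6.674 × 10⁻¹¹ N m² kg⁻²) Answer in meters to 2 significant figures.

2GMr/d³ = a_tidal  ⇒  d = (2GMr / a_tidal)^(1/3)
d = (2 × 6.674×10⁻¹¹ × (5.7 × 10²⁶) × (3.0 × 10⁵) / (8.7 × 10⁻⁴))^(1/3)
  = 3.0 × 10⁸ m

3.0 × 10⁸ m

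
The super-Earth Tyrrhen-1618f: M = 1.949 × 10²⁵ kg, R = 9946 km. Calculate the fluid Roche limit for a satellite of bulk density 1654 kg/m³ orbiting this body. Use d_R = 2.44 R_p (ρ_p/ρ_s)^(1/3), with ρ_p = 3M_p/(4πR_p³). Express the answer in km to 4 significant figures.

34440 km

ρ_p = 3M_p/(4πR_p³) = 3 × (1.949 × 10²⁵) / (4π × (9.946 × 10⁶ m)³) = 4729 kg/m³
d_R = 2.44 × 9946 km × (4729/1654)^(1/3)
    = 34440 km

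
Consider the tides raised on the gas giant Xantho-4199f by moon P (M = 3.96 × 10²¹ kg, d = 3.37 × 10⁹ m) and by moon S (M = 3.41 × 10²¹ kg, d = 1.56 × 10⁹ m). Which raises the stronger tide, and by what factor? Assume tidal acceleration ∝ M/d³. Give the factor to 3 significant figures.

Moon S, by a factor of ≈ 8.68

Tidal acceleration ∝ M/d³, so compare M/d³ for each.
Moon P: (3.96 × 10²¹) / (3.37 × 10⁹)³ = 1.035 × 10⁻⁷
Moon S: (3.41 × 10²¹) / (1.56 × 10⁹)³ = 8.982 × 10⁻⁷
Ratio (larger/smaller) = 8.68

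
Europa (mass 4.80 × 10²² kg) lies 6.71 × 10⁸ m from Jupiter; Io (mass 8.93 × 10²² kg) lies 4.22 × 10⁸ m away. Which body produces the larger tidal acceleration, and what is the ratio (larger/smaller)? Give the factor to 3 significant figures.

Tidal acceleration ∝ M/d³, so compare M/d³ for each.
Europa: (4.80 × 10²²) / (6.71 × 10⁸)³ = 1.589 × 10⁻⁴
Io: (8.93 × 10²²) / (4.22 × 10⁸)³ = 1.188 × 10⁻³
Ratio (larger/smaller) = 7.48

Io, by a factor of ≈ 7.48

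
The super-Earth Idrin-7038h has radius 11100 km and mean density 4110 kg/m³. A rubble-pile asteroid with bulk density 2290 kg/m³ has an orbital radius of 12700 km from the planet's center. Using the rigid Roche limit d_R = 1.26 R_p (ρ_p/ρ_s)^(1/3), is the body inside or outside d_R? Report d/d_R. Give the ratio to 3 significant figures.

d_R = 1.26 × (11100 km) × (4110/2290)^(1/3) = 17000 km
d/d_R = (12700) / (17000) = 0.747
Since d/d_R < 1, the body is inside the Roche limit.

inside; d/d_R ≈ 0.747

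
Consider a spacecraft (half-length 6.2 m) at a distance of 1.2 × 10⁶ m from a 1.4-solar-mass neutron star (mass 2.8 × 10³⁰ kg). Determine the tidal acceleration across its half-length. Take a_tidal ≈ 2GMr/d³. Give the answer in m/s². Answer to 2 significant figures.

1.3 × 10³ m/s²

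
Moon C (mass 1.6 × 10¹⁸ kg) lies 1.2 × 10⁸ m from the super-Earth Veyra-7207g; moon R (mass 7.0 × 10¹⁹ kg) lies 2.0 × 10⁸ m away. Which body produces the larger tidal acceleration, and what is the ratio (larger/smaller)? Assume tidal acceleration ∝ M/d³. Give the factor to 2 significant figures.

Moon R, by a factor of ≈ 9.5

Tidal acceleration ∝ M/d³, so compare M/d³ for each.
Moon C: (1.6 × 10¹⁸) / (1.2 × 10⁸)³ = 9.259 × 10⁻⁷
Moon R: (7.0 × 10¹⁹) / (2.0 × 10⁸)³ = 8.750 × 10⁻⁶
Ratio (larger/smaller) = 9.5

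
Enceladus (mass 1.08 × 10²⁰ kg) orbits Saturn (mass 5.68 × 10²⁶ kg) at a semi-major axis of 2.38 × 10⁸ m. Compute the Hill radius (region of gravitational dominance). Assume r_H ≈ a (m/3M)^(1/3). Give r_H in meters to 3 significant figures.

9.49 × 10⁵ m

r_H ≈ a (m/3M)^(1/3)
    = (2.38 × 10⁸) × (1.08 × 10²⁰ / (3 × 5.68 × 10²⁶))^(1/3)
    = 9.49 × 10⁵ m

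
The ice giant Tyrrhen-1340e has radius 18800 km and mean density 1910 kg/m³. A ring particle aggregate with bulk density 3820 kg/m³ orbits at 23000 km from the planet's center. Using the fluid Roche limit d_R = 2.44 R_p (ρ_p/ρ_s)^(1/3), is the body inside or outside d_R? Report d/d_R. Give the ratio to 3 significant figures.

d_R = 2.44 × (18800 km) × (1910/3820)^(1/3) = 36410 km
d/d_R = (23000) / (36410) = 0.632
Since d/d_R < 1, the body is inside the Roche limit.

inside; d/d_R ≈ 0.632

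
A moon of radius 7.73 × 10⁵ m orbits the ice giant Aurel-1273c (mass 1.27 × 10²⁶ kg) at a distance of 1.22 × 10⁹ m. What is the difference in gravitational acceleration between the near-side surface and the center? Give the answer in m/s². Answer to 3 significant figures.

Δa = 2GMr/d³
   = 2 × (6.674 × 10⁻¹¹) × (1.27 × 10²⁶) × (7.73 × 10⁵) / (1.22 × 10⁹)³
   = 7.22 × 10⁻⁶ m/s²

7.22 × 10⁻⁶ m/s²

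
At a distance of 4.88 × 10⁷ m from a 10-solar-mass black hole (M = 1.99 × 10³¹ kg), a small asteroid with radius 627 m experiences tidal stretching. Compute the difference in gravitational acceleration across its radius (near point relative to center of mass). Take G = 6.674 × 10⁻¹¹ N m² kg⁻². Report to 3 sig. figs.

1.43 × 10¹ m/s²

Δg = 2GMr/d³
   = 2 × (6.674 × 10⁻¹¹) × (1.99 × 10³¹) × (627) / (4.88 × 10⁷)³
   = 1.43 × 10¹ m/s²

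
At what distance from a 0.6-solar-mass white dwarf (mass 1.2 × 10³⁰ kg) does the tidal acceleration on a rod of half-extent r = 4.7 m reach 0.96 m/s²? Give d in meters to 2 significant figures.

9.2 × 10⁶ m

2GMr/d³ = a_tidal  ⇒  d = (2GMr / a_tidal)^(1/3)
d = (2 × 6.674×10⁻¹¹ × (1.2 × 10³⁰) × (4.7) / (0.96))^(1/3)
  = 9.2 × 10⁶ m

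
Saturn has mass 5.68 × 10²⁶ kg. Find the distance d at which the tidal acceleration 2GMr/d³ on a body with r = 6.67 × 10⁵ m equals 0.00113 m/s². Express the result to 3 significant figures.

3.55 × 10⁸ m

2GMr/d³ = a_tidal  ⇒  d = (2GMr / a_tidal)^(1/3)
d = (2 × 6.674×10⁻¹¹ × (5.68 × 10²⁶) × (6.67 × 10⁵) / (0.00113))^(1/3)
  = 3.55 × 10⁸ m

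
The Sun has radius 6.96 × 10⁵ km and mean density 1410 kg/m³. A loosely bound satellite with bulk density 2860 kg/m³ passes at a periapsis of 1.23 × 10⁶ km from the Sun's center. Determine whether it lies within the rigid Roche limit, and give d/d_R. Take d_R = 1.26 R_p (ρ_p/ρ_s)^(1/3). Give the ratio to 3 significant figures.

d_R = 1.26 × (6.96 × 10⁵ km) × (1410/2860)^(1/3) = 6.928 × 10⁵ km
d/d_R = (1.23 × 10⁶) / (6.928 × 10⁵) = 1.78
Since d/d_R > 1, the body is outside the Roche limit.

outside; d/d_R ≈ 1.78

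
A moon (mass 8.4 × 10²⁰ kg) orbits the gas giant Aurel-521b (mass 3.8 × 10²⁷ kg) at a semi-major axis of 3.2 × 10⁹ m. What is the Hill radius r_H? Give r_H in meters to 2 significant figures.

r_H ≈ a (m/3M)^(1/3)
    = (3.2 × 10⁹) × (8.4 × 10²⁰ / (3 × 3.8 × 10²⁷))^(1/3)
    = 1.3 × 10⁷ m

1.3 × 10⁷ m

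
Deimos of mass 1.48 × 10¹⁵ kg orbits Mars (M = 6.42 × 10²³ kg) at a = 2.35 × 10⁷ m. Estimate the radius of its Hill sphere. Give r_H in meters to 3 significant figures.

2.15 × 10⁴ m

r_H ≈ a (m/3M)^(1/3)
    = (2.35 × 10⁷) × (1.48 × 10¹⁵ / (3 × 6.42 × 10²³))^(1/3)
    = 2.15 × 10⁴ m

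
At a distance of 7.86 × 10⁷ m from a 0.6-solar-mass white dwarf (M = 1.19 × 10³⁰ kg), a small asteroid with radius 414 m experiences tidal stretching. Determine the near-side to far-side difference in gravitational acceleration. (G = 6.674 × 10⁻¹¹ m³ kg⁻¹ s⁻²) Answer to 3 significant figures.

Δg = 4GMr/d³
   = 4 × (6.674 × 10⁻¹¹) × (1.19 × 10³⁰) × (414) / (7.86 × 10⁷)³
   = 2.71 × 10⁻¹ m/s²

2.71 × 10⁻¹ m/s²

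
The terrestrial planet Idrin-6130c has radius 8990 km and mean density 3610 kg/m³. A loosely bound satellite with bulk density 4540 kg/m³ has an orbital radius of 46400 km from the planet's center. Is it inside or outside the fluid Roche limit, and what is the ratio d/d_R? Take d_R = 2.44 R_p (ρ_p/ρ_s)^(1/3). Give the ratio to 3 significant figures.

outside; d/d_R ≈ 2.28

d_R = 2.44 × (8990 km) × (3610/4540)^(1/3) = 20320 km
d/d_R = (46400) / (20320) = 2.28
Since d/d_R > 1, the body is outside the Roche limit.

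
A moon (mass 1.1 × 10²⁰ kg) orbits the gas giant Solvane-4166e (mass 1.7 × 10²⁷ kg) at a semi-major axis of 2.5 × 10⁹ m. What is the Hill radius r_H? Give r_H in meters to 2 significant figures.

r_H ≈ a (m/3M)^(1/3)
    = (2.5 × 10⁹) × (1.1 × 10²⁰ / (3 × 1.7 × 10²⁷))^(1/3)
    = 7.0 × 10⁶ m

7.0 × 10⁶ m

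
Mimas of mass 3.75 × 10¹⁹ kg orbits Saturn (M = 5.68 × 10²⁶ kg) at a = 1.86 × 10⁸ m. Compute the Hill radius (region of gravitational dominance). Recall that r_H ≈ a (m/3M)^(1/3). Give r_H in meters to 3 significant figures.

r_H ≈ a (m/3M)^(1/3)
    = (1.86 × 10⁸) × (3.75 × 10¹⁹ / (3 × 5.68 × 10²⁶))^(1/3)
    = 5.21 × 10⁵ m

5.21 × 10⁵ m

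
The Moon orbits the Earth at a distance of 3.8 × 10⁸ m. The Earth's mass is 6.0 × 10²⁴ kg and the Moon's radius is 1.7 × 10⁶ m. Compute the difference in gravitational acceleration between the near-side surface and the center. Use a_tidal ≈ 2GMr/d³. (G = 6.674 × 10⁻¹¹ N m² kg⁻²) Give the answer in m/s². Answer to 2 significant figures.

2.5 × 10⁻⁵ m/s²

Δg = 2GMr/d³
   = 2 × (6.674 × 10⁻¹¹) × (6.0 × 10²⁴) × (1.7 × 10⁶) / (3.8 × 10⁸)³
   = 2.5 × 10⁻⁵ m/s²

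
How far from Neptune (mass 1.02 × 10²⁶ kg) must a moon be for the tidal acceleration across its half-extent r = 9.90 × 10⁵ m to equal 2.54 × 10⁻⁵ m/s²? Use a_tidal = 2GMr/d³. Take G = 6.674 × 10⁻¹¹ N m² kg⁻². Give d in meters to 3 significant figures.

2GMr/d³ = a_tidal  ⇒  d = (2GMr / a_tidal)^(1/3)
d = (2 × 6.674×10⁻¹¹ × (1.02 × 10²⁶) × (9.90 × 10⁵) / (2.54 × 10⁻⁵))^(1/3)
  = 8.10 × 10⁸ m

8.10 × 10⁸ m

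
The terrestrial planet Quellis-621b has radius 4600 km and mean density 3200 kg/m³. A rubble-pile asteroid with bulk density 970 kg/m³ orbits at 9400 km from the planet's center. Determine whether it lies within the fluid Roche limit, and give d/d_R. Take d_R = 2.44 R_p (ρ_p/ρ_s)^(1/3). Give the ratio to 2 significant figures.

d_R = 2.44 × (4600 km) × (3200/970)^(1/3) = 16710 km
d/d_R = (9400) / (16710) = 0.56
Since d/d_R < 1, the body is inside the Roche limit.

inside; d/d_R ≈ 0.56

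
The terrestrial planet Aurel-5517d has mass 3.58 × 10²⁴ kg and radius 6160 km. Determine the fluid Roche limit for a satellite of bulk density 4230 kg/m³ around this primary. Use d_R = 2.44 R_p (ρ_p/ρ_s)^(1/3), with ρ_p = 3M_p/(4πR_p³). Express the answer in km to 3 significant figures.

ρ_p = 3M_p/(4πR_p³) = 3 × (3.58 × 10²⁴) / (4π × (6.16 × 10⁶ m)³) = 3660 kg/m³
d_R = 2.44 × 6160 km × (3660/4230)^(1/3)
    = 14300 km

14300 km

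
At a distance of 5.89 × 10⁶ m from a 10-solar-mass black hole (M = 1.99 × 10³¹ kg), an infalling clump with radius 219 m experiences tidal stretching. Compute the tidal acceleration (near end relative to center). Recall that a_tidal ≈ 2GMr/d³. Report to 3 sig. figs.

a_tidal = 2GMr/d³
        = 2 × (6.674 × 10⁻¹¹) × (1.99 × 10³¹) × (219) / (5.89 × 10⁶)³
        = 2.85 × 10³ m/s²

2.85 × 10³ m/s²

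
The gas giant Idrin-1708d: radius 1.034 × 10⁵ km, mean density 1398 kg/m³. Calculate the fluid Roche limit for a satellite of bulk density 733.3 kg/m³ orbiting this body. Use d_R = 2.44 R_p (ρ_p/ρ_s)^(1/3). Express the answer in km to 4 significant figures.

3.128 × 10⁵ km

d_R = 2.44 × 1.034 × 10⁵ km × (1398/733.3)^(1/3)
    = 3.128 × 10⁵ km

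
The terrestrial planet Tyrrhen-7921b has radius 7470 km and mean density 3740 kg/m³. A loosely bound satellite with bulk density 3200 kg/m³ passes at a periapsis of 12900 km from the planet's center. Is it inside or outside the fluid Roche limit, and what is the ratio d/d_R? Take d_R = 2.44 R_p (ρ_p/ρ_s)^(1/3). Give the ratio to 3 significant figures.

d_R = 2.44 × (7470 km) × (3740/3200)^(1/3) = 19200 km
d/d_R = (12900) / (19200) = 0.672
Since d/d_R < 1, the body is inside the Roche limit.

inside; d/d_R ≈ 0.672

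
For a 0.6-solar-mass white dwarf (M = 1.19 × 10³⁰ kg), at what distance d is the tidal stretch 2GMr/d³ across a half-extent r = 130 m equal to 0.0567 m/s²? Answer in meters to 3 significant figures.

7.14 × 10⁷ m

2GMr/d³ = a_tidal  ⇒  d = (2GMr / a_tidal)^(1/3)
d = (2 × 6.674×10⁻¹¹ × (1.19 × 10³⁰) × (130) / (0.0567))^(1/3)
  = 7.14 × 10⁷ m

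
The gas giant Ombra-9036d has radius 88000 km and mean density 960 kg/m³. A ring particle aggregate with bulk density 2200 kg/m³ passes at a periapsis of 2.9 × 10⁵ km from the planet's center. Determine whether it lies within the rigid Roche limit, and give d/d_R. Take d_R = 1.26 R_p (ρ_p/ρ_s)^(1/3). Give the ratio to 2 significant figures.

outside; d/d_R ≈ 3.4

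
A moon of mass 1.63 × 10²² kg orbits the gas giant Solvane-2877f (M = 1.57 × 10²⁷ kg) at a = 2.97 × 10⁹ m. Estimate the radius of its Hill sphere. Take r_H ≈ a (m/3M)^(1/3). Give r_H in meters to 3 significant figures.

4.49 × 10⁷ m

r_H ≈ a (m/3M)^(1/3)
    = (2.97 × 10⁹) × (1.63 × 10²² / (3 × 1.57 × 10²⁷))^(1/3)
    = 4.49 × 10⁷ m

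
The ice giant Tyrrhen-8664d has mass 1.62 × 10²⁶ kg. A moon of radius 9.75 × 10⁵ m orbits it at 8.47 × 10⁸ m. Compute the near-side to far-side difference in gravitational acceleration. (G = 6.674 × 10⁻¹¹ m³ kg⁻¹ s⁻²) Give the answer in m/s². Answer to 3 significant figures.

6.94 × 10⁻⁵ m/s²

Δa = 4GMr/d³
   = 4 × (6.674 × 10⁻¹¹) × (1.62 × 10²⁶) × (9.75 × 10⁵) / (8.47 × 10⁸)³
   = 6.94 × 10⁻⁵ m/s²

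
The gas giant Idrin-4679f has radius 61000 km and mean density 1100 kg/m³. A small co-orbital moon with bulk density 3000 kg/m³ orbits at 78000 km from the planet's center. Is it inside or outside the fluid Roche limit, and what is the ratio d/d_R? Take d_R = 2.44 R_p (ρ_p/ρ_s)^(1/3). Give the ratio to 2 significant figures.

d_R = 2.44 × (61000 km) × (1100/3000)^(1/3) = 1.065 × 10⁵ km
d/d_R = (78000) / (1.065 × 10⁵) = 0.73
Since d/d_R < 1, the body is inside the Roche limit.

inside; d/d_R ≈ 0.73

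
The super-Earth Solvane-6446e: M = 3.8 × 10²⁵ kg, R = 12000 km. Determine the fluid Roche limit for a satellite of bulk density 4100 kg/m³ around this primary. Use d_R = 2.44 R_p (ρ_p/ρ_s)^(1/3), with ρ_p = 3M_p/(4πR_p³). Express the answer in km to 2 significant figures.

ρ_p = 3M_p/(4πR_p³) = 3 × (3.8 × 10²⁵) / (4π × (1.2 × 10⁷ m)³) = 5200 kg/m³
d_R = 2.44 × 12000 km × (5200/4100)^(1/3)
    = 32000 km

32000 km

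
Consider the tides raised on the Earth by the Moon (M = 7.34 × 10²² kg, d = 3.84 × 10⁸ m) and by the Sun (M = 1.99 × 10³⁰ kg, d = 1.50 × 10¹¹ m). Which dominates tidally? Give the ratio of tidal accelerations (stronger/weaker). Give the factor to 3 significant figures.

The Moon, by a factor of ≈ 2.20

The tide-raising term goes as M/d³ (the gradient of a 1/d² field).
The Moon: (7.34 × 10²²) / (3.84 × 10⁸)³ = 1.296 × 10⁻³
The Sun: (1.99 × 10³⁰) / (1.50 × 10¹¹)³ = 5.896 × 10⁻⁴
Ratio (larger/smaller) = 2.20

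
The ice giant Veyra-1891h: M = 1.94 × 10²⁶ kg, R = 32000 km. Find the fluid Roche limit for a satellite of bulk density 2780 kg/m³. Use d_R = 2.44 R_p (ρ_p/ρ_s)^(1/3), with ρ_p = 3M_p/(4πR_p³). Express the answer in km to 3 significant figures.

62300 km

ρ_p = 3M_p/(4πR_p³) = 3 × (1.94 × 10²⁶) / (4π × (3.20 × 10⁷ m)³) = 1410 kg/m³
d_R = 2.44 × 32000 km × (1410/2780)^(1/3)
    = 62300 km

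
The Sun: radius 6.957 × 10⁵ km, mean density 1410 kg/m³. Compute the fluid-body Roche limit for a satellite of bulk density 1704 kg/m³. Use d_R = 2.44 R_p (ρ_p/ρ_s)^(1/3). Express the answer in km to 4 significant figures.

d_R = 2.44 × 6.957 × 10⁵ km × (1410/1704)^(1/3)
    = 1.594 × 10⁶ km

1.594 × 10⁶ km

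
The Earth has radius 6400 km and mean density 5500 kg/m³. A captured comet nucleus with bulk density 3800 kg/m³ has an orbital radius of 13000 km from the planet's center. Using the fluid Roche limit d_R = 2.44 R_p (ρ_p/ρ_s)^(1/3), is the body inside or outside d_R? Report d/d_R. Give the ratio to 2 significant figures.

d_R = 2.44 × (6400 km) × (5500/3800)^(1/3) = 17660 km
d/d_R = (13000) / (17660) = 0.74
Since d/d_R < 1, the body is inside the Roche limit.

inside; d/d_R ≈ 0.74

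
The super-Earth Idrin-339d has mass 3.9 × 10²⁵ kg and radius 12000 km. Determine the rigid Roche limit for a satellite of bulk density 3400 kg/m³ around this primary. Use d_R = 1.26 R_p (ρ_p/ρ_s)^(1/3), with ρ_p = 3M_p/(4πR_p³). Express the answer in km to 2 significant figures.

18000 km

ρ_p = 3M_p/(4πR_p³) = 3 × (3.9 × 10²⁵) / (4π × (1.2 × 10⁷ m)³) = 5400 kg/m³
d_R = 1.26 × 12000 km × (5400/3400)^(1/3)
    = 18000 km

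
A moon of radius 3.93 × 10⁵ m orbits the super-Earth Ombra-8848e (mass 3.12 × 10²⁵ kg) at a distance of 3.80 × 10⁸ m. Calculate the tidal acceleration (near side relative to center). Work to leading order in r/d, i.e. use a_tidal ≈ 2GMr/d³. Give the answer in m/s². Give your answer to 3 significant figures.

The tidal stretch is the gradient of GM/d² times the body's extent r, hence the 1/d³ dependence.
Δa = 2GMr/d³
   = 2 × (6.674 × 10⁻¹¹) × (3.12 × 10²⁵) × (3.93 × 10⁵) / (3.80 × 10⁸)³
   = 2.98 × 10⁻⁵ m/s²

2.98 × 10⁻⁵ m/s²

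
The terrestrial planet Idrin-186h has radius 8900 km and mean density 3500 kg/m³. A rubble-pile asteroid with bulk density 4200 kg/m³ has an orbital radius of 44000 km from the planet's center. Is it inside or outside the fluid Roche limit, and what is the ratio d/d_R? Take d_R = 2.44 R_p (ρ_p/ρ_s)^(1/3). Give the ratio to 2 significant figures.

d_R = 2.44 × (8900 km) × (3500/4200)^(1/3) = 20440 km
d/d_R = (44000) / (20440) = 2.2
Since d/d_R > 1, the body is outside the Roche limit.

outside; d/d_R ≈ 2.2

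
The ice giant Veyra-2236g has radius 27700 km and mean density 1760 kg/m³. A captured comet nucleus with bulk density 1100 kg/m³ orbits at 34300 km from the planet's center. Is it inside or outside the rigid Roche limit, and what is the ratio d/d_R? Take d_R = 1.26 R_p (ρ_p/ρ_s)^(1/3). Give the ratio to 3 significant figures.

inside; d/d_R ≈ 0.840

d_R = 1.26 × (27700 km) × (1760/1100)^(1/3) = 40820 km
d/d_R = (34300) / (40820) = 0.840
Since d/d_R < 1, the body is inside the Roche limit.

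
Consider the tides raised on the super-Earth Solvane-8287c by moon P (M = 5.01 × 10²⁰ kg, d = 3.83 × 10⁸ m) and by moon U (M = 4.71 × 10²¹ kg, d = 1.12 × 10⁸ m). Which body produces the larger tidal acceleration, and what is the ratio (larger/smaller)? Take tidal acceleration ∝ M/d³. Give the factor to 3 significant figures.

Moon U, by a factor of ≈ 376

Compare M/d³ for the two perturbers:
Moon P: (5.01 × 10²⁰) / (3.83 × 10⁸)³ = 8.917 × 10⁻⁶
Moon U: (4.71 × 10²¹) / (1.12 × 10⁸)³ = 3.352 × 10⁻³
Ratio (larger/smaller) = 376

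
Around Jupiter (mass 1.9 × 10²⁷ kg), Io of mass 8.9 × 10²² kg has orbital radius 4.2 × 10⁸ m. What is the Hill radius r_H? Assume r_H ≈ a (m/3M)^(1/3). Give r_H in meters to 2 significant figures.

1.0 × 10⁷ m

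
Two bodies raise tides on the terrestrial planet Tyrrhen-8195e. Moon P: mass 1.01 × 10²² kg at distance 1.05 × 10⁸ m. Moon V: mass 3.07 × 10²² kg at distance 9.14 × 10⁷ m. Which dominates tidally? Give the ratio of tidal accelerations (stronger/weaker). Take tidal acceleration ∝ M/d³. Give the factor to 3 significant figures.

The tide-raising term goes as M/d³ (the gradient of a 1/d² field).
Moon P: (1.01 × 10²²) / (1.05 × 10⁸)³ = 8.725 × 10⁻³
Moon V: (3.07 × 10²²) / (9.14 × 10⁷)³ = 4.021 × 10⁻²
Ratio (larger/smaller) = 4.61

Moon V, by a factor of ≈ 4.61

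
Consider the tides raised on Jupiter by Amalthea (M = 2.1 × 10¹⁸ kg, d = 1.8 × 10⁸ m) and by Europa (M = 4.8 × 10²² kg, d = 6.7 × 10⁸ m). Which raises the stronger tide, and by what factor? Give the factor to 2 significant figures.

Europa, by a factor of ≈ 440

Tidal stretch scales as M/d³; compute that for each body.
Amalthea: (2.1 × 10¹⁸) / (1.8 × 10⁸)³ = 3.601 × 10⁻⁷
Europa: (4.8 × 10²²) / (6.7 × 10⁸)³ = 1.596 × 10⁻⁴
Ratio (larger/smaller) = 440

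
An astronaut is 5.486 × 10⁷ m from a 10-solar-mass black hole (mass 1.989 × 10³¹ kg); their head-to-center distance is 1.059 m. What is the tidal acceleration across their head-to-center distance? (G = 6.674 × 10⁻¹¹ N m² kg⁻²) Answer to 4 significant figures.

1.703 × 10⁻² m/s²

Δg = 2GMr/d³
   = 2 × (6.674 × 10⁻¹¹) × (1.989 × 10³¹) × (1.059) / (5.486 × 10⁷)³
   = 1.703 × 10⁻² m/s²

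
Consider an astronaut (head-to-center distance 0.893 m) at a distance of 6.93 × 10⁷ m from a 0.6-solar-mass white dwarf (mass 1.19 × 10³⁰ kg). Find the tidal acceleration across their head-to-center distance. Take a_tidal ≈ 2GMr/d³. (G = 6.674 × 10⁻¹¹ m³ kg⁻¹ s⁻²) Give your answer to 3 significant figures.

4.26 × 10⁻⁴ m/s²

a_tidal = 2GMr/d³
        = 2 × (6.674 × 10⁻¹¹) × (1.19 × 10³⁰) × (0.893) / (6.93 × 10⁷)³
        = 4.26 × 10⁻⁴ m/s²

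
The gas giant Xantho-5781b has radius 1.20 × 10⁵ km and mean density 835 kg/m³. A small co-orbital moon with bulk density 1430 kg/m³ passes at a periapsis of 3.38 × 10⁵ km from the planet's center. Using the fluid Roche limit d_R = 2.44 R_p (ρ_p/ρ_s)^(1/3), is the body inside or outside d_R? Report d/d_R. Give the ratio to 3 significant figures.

outside; d/d_R ≈ 1.38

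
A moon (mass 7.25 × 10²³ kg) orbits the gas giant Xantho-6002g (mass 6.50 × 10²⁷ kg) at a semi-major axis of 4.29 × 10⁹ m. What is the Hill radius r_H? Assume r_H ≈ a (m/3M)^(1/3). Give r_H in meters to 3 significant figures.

1.43 × 10⁸ m

r_H ≈ a (m/3M)^(1/3)
    = (4.29 × 10⁹) × (7.25 × 10²³ / (3 × 6.50 × 10²⁷))^(1/3)
    = 1.43 × 10⁸ m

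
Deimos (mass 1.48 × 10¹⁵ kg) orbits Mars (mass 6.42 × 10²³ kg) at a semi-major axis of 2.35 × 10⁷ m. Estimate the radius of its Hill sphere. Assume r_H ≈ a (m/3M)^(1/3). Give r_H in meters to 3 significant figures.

2.15 × 10⁴ m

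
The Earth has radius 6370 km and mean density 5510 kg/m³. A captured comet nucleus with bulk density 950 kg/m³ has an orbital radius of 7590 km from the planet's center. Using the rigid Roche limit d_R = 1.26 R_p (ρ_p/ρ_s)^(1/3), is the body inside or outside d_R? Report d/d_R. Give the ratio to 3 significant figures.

inside; d/d_R ≈ 0.526

d_R = 1.26 × (6370 km) × (5510/950)^(1/3) = 14420 km
d/d_R = (7590) / (14420) = 0.526
Since d/d_R < 1, the body is inside the Roche limit.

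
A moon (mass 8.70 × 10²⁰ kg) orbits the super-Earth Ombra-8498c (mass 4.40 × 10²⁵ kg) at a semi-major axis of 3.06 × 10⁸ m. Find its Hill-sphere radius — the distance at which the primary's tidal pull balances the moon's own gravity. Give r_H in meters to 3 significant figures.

5.74 × 10⁶ m

r_H ≈ a (m/3M)^(1/3)
    = (3.06 × 10⁸) × (8.70 × 10²⁰ / (3 × 4.40 × 10²⁵))^(1/3)
    = 5.74 × 10⁶ m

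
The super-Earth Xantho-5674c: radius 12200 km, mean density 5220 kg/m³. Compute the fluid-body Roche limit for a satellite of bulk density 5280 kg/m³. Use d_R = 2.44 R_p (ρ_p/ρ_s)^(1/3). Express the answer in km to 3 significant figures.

d_R = 2.44 × 12200 km × (5220/5280)^(1/3)
    = 29700 km

29700 km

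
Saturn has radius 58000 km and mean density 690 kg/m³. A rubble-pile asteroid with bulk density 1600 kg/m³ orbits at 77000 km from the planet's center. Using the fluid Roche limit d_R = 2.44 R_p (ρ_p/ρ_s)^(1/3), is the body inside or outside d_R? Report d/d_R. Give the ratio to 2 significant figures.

d_R = 2.44 × (58000 km) × (690/1600)^(1/3) = 1.069 × 10⁵ km
d/d_R = (77000) / (1.069 × 10⁵) = 0.72
Since d/d_R < 1, the body is inside the Roche limit.

inside; d/d_R ≈ 0.72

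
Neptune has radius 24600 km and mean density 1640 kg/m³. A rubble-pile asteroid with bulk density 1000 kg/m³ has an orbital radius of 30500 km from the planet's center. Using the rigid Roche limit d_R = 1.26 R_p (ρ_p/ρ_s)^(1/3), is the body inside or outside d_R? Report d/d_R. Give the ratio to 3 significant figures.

inside; d/d_R ≈ 0.834

d_R = 1.26 × (24600 km) × (1640/1000)^(1/3) = 36550 km
d/d_R = (30500) / (36550) = 0.834
Since d/d_R < 1, the body is inside the Roche limit.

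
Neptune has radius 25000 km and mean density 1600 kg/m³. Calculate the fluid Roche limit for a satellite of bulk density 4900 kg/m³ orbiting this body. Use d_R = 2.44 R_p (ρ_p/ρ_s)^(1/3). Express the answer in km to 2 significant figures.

42000 km

d_R = 2.44 × 25000 km × (1600/4900)^(1/3)
    = 42000 km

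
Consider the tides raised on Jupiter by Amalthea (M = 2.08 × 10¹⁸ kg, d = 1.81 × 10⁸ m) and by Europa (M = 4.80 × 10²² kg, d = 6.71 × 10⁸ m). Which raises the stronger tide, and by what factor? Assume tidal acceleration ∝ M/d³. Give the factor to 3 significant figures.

Tidal stretch scales as M/d³; compute that for each body.
Amalthea: (2.08 × 10¹⁸) / (1.81 × 10⁸)³ = 3.508 × 10⁻⁷
Europa: (4.80 × 10²²) / (6.71 × 10⁸)³ = 1.589 × 10⁻⁴
Ratio (larger/smaller) = 453

Europa, by a factor of ≈ 453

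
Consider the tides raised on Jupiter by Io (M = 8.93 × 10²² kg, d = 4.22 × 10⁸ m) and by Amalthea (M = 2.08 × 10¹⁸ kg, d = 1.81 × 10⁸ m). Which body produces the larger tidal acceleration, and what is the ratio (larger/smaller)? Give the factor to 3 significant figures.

Tidal acceleration ∝ M/d³, so compare M/d³ for each.
Io: (8.93 × 10²²) / (4.22 × 10⁸)³ = 1.188 × 10⁻³
Amalthea: (2.08 × 10¹⁸) / (1.81 × 10⁸)³ = 3.508 × 10⁻⁷
Ratio (larger/smaller) = 3390

Io, by a factor of ≈ 3390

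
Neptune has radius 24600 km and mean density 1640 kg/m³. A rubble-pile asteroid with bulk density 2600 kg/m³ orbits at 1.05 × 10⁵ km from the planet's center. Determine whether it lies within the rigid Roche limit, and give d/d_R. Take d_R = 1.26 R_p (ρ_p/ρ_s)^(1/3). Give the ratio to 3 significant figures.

d_R = 1.26 × (24600 km) × (1640/2600)^(1/3) = 26580 km
d/d_R = (1.05 × 10⁵) / (26580) = 3.95
Since d/d_R > 1, the body is outside the Roche limit.

outside; d/d_R ≈ 3.95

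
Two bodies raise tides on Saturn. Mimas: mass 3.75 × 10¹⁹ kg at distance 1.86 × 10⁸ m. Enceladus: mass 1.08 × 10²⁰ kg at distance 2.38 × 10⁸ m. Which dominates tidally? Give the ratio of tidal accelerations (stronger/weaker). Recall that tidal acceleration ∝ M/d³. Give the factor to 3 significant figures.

Enceladus, by a factor of ≈ 1.37

Tidal acceleration ∝ M/d³, so compare M/d³ for each.
Mimas: (3.75 × 10¹⁹) / (1.86 × 10⁸)³ = 5.828 × 10⁻⁶
Enceladus: (1.08 × 10²⁰) / (2.38 × 10⁸)³ = 8.011 × 10⁻⁶
Ratio (larger/smaller) = 1.37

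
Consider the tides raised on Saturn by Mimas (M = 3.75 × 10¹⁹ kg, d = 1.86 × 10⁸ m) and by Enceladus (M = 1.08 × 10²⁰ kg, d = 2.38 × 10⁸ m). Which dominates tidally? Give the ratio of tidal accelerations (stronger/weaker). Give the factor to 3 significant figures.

Enceladus, by a factor of ≈ 1.37

Tidal acceleration ∝ M/d³, so compare M/d³ for each.
Mimas: (3.75 × 10¹⁹) / (1.86 × 10⁸)³ = 5.828 × 10⁻⁶
Enceladus: (1.08 × 10²⁰) / (2.38 × 10⁸)³ = 8.011 × 10⁻⁶
Ratio (larger/smaller) = 1.37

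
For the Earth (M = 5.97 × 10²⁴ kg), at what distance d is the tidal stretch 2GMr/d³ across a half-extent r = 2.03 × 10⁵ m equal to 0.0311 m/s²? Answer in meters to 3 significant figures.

1.73 × 10⁷ m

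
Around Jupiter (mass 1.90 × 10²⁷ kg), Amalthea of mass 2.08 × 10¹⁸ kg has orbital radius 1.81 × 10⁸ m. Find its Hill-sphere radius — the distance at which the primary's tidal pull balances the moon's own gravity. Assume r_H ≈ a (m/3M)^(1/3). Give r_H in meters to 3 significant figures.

1.29 × 10⁵ m

r_H ≈ a (m/3M)^(1/3)
    = (1.81 × 10⁸) × (2.08 × 10¹⁸ / (3 × 1.90 × 10²⁷))^(1/3)
    = 1.29 × 10⁵ m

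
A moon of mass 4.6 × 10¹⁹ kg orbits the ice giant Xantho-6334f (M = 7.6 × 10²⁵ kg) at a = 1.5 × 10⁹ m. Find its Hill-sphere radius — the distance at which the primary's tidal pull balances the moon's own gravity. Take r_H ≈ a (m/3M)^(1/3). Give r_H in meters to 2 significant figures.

r_H ≈ a (m/3M)^(1/3)
    = (1.5 × 10⁹) × (4.6 × 10¹⁹ / (3 × 7.6 × 10²⁵))^(1/3)
    = 8.8 × 10⁶ m

8.8 × 10⁶ m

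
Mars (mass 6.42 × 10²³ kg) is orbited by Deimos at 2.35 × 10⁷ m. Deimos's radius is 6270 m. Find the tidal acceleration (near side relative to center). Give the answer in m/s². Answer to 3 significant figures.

4.14 × 10⁻⁵ m/s²

Since r ≪ d, expand the inverse-square field across one radius to get the leading 2GMr/d³ term.
Δg = 2GMr/d³
   = 2 × (6.674 × 10⁻¹¹) × (6.42 × 10²³) × (6270) / (2.35 × 10⁷)³
   = 4.14 × 10⁻⁵ m/s²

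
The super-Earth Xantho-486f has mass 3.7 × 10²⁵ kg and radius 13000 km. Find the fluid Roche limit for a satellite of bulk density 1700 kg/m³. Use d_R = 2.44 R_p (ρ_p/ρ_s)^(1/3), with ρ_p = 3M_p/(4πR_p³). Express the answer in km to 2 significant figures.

42000 km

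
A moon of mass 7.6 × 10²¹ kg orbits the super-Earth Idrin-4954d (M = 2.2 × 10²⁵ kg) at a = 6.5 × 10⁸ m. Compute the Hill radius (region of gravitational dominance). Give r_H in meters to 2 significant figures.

3.2 × 10⁷ m

r_H ≈ a (m/3M)^(1/3)
    = (6.5 × 10⁸) × (7.6 × 10²¹ / (3 × 2.2 × 10²⁵))^(1/3)
    = 3.2 × 10⁷ m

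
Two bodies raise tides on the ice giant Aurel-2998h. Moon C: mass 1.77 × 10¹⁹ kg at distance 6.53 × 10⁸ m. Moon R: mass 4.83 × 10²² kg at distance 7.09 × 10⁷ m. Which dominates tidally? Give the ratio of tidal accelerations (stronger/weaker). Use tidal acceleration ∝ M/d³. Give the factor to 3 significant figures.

Tidal acceleration ∝ M/d³, so compare M/d³ for each.
Moon C: (1.77 × 10¹⁹) / (6.53 × 10⁸)³ = 6.357 × 10⁻⁸
Moon R: (4.83 × 10²²) / (7.09 × 10⁷)³ = 1.355 × 10⁻¹
Ratio (larger/smaller) = 2.13 × 10⁶

Moon R, by a factor of ≈ 2.13 × 10⁶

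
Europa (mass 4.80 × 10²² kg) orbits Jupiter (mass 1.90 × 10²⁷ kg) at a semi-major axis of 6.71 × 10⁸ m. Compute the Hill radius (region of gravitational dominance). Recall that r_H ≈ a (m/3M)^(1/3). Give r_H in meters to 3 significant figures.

1.37 × 10⁷ m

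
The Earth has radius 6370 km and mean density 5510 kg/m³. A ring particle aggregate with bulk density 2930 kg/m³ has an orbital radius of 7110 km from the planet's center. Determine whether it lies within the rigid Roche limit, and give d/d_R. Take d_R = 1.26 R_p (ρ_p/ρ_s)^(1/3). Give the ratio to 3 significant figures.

inside; d/d_R ≈ 0.718

d_R = 1.26 × (6370 km) × (5510/2930)^(1/3) = 9907 km
d/d_R = (7110) / (9907) = 0.718
Since d/d_R < 1, the body is inside the Roche limit.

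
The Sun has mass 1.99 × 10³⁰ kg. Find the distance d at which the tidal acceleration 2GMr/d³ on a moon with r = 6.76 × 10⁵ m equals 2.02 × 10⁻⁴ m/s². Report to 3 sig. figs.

2GMr/d³ = a_tidal  ⇒  d = (2GMr / a_tidal)^(1/3)
d = (2 × 6.674×10⁻¹¹ × (1.99 × 10³⁰) × (6.76 × 10⁵) / (2.02 × 10⁻⁴))^(1/3)
  = 9.62 × 10⁹ m

9.62 × 10⁹ m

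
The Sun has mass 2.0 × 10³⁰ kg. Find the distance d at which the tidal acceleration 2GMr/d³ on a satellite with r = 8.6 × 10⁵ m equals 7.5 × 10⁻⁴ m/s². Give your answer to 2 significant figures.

6.7 × 10⁹ m

2GMr/d³ = a_tidal  ⇒  d = (2GMr / a_tidal)^(1/3)
d = (2 × 6.674×10⁻¹¹ × (2.0 × 10³⁰) × (8.6 × 10⁵) / (7.5 × 10⁻⁴))^(1/3)
  = 6.7 × 10⁹ m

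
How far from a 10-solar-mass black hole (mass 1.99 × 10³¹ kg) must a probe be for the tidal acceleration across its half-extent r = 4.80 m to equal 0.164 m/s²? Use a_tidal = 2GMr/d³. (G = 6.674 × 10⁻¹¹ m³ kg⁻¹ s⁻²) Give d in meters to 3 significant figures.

4.27 × 10⁷ m

2GMr/d³ = a_tidal  ⇒  d = (2GMr / a_tidal)^(1/3)
d = (2 × 6.674×10⁻¹¹ × (1.99 × 10³¹) × (4.80) / (0.164))^(1/3)
  = 4.27 × 10⁷ m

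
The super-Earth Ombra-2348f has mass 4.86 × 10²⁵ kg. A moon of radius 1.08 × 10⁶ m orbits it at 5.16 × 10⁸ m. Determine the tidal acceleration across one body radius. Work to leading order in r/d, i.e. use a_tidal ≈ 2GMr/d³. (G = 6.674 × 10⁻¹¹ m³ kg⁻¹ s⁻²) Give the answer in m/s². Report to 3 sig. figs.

5.10 × 10⁻⁵ m/s²

Δa = 2GMr/d³
   = 2 × (6.674 × 10⁻¹¹) × (4.86 × 10²⁵) × (1.08 × 10⁶) / (5.16 × 10⁸)³
   = 5.10 × 10⁻⁵ m/s²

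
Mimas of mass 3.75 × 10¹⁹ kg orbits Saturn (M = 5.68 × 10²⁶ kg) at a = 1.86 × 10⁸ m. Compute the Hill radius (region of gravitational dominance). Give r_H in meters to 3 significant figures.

r_H ≈ a (m/3M)^(1/3)
    = (1.86 × 10⁸) × (3.75 × 10¹⁹ / (3 × 5.68 × 10²⁶))^(1/3)
    = 5.21 × 10⁵ m

5.21 × 10⁵ m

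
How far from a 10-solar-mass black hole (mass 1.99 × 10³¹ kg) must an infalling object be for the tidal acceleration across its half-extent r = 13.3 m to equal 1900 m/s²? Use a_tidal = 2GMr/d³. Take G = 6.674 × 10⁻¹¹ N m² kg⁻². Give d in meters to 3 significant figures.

2.65 × 10⁶ m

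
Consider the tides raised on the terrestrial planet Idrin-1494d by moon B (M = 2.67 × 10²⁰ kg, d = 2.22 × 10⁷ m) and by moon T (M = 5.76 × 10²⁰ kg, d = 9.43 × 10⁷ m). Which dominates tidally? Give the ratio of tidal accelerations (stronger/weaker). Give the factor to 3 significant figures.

The tide-raising term goes as M/d³ (the gradient of a 1/d² field).
Moon B: (2.67 × 10²⁰) / (2.22 × 10⁷)³ = 2.440 × 10⁻²
Moon T: (5.76 × 10²⁰) / (9.43 × 10⁷)³ = 6.869 × 10⁻⁴
Ratio (larger/smaller) = 35.5

Moon B, by a factor of ≈ 35.5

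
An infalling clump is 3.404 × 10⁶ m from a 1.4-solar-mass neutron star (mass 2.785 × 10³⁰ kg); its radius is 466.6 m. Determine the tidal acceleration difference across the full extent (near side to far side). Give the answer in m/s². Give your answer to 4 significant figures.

8.795 × 10³ m/s²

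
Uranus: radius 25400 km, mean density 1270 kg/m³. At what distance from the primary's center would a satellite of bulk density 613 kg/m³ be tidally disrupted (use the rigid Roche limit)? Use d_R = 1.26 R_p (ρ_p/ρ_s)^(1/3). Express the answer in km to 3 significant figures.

d_R = 1.26 × 25400 km × (1270/613)^(1/3)
    = 40800 km

40800 km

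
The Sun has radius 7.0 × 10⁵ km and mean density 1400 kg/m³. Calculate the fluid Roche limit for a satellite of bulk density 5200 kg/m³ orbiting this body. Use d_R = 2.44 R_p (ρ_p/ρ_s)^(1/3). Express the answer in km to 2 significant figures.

1.1 × 10⁶ km

d_R = 2.44 × 7.0 × 10⁵ km × (1400/5200)^(1/3)
    = 1.1 × 10⁶ km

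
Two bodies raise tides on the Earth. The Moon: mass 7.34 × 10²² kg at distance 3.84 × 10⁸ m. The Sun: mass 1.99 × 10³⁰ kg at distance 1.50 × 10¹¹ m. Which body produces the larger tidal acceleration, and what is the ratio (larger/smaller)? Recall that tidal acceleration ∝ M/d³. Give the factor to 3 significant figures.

Compare M/d³ for the two perturbers:
The Moon: (7.34 × 10²²) / (3.84 × 10⁸)³ = 1.296 × 10⁻³
The Sun: (1.99 × 10³⁰) / (1.50 × 10¹¹)³ = 5.896 × 10⁻⁴
Ratio (larger/smaller) = 2.20

The Moon, by a factor of ≈ 2.20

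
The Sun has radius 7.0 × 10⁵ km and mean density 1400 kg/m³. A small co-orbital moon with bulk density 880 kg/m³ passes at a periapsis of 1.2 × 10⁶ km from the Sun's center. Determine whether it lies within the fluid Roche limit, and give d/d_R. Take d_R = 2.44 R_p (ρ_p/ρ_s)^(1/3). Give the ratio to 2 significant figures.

d_R = 2.44 × (7.0 × 10⁵ km) × (1400/880)^(1/3) = 1.994 × 10⁶ km
d/d_R = (1.2 × 10⁶) / (1.994 × 10⁶) = 0.60
Since d/d_R < 1, the body is inside the Roche limit.

inside; d/d_R ≈ 0.60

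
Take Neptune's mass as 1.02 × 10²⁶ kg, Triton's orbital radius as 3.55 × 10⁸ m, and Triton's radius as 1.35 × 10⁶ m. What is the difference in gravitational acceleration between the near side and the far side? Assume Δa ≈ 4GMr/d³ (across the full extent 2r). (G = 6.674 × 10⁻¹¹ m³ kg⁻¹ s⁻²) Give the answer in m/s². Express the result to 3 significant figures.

8.22 × 10⁻⁴ m/s²

a_tidal = 4GMr/d³
        = 4 × (6.674 × 10⁻¹¹) × (1.02 × 10²⁶) × (1.35 × 10⁶) / (3.55 × 10⁸)³
        = 8.22 × 10⁻⁴ m/s²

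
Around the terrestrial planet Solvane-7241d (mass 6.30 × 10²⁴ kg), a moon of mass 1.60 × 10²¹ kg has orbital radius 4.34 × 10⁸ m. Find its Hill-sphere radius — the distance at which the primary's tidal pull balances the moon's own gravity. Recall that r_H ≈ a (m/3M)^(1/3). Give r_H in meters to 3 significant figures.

1.91 × 10⁷ m

r_H ≈ a (m/3M)^(1/3)
    = (4.34 × 10⁸) × (1.60 × 10²¹ / (3 × 6.30 × 10²⁴))^(1/3)
    = 1.91 × 10⁷ m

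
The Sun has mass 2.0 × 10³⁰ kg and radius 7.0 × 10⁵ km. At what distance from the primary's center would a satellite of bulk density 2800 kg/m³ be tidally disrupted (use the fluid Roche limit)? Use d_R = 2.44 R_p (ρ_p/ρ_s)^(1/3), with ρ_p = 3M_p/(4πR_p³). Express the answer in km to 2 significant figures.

1.4 × 10⁶ km

ρ_p = 3M_p/(4πR_p³) = 3 × (2.0 × 10³⁰) / (4π × (7.0 × 10⁸ m)³) = 1400 kg/m³
d_R = 2.44 × 7.0 × 10⁵ km × (1400/2800)^(1/3)
    = 1.4 × 10⁶ km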